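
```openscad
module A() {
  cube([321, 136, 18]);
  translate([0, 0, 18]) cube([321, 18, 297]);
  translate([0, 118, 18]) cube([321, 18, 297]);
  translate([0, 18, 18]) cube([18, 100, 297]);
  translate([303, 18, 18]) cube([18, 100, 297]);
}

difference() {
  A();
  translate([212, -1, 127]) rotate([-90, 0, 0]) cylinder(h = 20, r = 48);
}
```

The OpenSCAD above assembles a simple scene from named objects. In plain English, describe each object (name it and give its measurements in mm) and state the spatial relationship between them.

A is an open-topped rectangular box: outside dimensions 321×136×315 mm, with a uniform wall and base thickness of 18 mm. The base is a full 321×136 slab on the floor; four walls sit on top of the base. The front and back walls (the −y and +y sides) span the full width; the two side walls fit between them.

The open box has a circular hole of radius 48 mm through its front wall, centred at (x = 212, z = 127).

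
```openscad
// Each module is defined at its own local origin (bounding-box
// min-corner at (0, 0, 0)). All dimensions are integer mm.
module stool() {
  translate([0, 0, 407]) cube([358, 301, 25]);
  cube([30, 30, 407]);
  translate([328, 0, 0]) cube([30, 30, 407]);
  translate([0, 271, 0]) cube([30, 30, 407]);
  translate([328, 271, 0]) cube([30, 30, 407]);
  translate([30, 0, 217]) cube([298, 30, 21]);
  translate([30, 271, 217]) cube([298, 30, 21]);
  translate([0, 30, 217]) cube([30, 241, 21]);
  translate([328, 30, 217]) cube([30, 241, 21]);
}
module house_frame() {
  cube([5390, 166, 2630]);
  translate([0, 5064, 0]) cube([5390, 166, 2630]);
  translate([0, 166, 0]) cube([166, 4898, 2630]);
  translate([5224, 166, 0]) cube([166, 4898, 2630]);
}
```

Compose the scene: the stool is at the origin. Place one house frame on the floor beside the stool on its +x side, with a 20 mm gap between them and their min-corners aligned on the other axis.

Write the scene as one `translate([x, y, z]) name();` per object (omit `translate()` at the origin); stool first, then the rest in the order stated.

stool();
translate([378, 0, 0]) house_frame();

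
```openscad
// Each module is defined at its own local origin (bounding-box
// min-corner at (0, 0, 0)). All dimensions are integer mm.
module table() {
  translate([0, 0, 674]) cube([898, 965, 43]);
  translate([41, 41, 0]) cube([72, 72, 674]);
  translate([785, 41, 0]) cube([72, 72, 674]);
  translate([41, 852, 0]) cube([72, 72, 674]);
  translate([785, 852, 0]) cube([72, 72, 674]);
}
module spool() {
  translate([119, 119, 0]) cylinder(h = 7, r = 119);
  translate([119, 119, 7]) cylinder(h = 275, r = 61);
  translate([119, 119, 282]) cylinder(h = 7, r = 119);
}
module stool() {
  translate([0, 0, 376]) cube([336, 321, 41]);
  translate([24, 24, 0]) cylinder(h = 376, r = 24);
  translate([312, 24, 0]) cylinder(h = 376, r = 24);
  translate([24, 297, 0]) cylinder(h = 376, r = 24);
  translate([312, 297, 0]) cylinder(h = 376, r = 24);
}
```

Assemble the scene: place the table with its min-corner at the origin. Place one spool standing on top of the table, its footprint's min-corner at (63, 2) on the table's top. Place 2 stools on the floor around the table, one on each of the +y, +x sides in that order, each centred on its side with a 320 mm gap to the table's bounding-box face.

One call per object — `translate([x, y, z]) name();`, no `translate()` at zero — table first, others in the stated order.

table();
translate([63, 2, 717]) spool();
translate([281, 1285, 0]) stool();
translate([1218, 322, 0]) stool();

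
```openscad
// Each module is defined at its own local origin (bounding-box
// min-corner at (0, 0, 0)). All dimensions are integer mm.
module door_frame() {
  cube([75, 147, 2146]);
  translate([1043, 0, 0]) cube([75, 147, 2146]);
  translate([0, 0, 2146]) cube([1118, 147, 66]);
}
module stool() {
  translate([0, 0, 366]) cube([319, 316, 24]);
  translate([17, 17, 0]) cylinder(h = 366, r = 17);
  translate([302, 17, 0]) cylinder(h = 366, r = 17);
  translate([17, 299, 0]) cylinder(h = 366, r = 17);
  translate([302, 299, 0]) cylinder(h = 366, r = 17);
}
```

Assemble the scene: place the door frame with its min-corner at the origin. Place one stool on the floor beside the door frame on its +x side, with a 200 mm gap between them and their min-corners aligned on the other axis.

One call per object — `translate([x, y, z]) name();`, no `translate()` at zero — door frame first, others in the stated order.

door_frame();
translate([1318, 0, 0]) stool();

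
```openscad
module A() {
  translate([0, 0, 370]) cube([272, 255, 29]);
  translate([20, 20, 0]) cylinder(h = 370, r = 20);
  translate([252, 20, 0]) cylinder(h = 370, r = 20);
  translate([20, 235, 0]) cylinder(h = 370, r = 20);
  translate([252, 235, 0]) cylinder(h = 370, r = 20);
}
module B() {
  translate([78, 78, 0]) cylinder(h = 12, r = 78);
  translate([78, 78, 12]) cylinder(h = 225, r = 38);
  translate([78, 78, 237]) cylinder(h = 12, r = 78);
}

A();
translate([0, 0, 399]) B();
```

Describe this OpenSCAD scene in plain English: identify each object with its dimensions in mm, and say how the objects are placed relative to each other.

A is a four-legged stool. The seat is a 272×255×29 mm slab whose top surface is at z = 399 mm; four round legs, each 40 mm in diameter, run from the floor (z = 0) to the underside of the seat, each leg's axis is inset half a diameter from the nearest pair of seat edges (so the leg's bounding box is flush with the corner).

B is a spool: two coaxial disc flanges of radius 78 mm and thickness 12 mm, joined by a core cylinder of radius 38 mm and height 225 mm. The lower flange rests on z = 0 and the three cylinders share a vertical axis.

The spool is on top of the stool.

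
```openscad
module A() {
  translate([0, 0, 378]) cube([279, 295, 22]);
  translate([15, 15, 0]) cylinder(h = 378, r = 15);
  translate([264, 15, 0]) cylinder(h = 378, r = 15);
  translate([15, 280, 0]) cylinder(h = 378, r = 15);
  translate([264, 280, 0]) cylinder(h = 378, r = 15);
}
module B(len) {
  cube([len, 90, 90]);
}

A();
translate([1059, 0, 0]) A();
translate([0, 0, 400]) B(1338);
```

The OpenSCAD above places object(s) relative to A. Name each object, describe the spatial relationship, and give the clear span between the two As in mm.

Second stool starts at x = 1059; first ends at x = 279; clear span = 1059 − 279 = 780 mm.

A is a stool. B is a beam. A beam spans the tops of two stools. The clear span between the two stools is 780 mm.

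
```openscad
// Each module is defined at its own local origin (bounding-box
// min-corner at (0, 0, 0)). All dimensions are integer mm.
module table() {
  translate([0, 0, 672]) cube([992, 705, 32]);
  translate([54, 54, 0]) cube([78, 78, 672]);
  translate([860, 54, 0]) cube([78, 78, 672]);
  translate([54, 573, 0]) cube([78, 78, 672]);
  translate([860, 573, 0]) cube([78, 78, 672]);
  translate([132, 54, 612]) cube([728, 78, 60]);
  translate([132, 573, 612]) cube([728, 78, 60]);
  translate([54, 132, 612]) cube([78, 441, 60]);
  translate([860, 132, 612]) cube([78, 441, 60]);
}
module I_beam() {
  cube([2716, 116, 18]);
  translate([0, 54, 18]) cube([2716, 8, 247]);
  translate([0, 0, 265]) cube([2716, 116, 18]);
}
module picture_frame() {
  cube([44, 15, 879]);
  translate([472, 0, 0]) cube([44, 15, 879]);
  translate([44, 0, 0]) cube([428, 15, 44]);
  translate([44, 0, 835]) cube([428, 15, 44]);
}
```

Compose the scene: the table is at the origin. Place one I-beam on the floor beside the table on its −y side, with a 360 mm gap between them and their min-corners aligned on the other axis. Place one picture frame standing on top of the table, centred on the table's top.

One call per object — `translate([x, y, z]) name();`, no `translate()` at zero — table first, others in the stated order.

table();
translate([0, -476, 0]) I_beam();
translate([238, 345, 704]) picture_frame();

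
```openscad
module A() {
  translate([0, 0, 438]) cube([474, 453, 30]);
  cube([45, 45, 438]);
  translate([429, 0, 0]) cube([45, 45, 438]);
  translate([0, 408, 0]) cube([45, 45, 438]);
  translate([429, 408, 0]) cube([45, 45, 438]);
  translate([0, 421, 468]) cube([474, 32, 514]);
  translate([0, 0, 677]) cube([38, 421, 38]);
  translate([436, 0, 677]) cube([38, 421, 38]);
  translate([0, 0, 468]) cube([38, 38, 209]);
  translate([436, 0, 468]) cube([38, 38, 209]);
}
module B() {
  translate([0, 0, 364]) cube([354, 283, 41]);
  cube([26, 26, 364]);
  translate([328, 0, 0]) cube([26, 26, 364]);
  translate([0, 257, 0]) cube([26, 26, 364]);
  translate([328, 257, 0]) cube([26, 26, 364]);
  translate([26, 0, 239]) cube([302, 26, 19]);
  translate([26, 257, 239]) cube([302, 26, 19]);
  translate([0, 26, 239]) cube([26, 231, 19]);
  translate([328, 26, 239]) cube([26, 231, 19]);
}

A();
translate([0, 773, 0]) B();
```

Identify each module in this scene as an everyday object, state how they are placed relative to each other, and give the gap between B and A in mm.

The stool's nearest face is 320 mm from the chair's +y face.

A is a chair. B is a stool. The stool is on the floor beside the chair on its +y side. The gap between the stool and the chair is 320 mm.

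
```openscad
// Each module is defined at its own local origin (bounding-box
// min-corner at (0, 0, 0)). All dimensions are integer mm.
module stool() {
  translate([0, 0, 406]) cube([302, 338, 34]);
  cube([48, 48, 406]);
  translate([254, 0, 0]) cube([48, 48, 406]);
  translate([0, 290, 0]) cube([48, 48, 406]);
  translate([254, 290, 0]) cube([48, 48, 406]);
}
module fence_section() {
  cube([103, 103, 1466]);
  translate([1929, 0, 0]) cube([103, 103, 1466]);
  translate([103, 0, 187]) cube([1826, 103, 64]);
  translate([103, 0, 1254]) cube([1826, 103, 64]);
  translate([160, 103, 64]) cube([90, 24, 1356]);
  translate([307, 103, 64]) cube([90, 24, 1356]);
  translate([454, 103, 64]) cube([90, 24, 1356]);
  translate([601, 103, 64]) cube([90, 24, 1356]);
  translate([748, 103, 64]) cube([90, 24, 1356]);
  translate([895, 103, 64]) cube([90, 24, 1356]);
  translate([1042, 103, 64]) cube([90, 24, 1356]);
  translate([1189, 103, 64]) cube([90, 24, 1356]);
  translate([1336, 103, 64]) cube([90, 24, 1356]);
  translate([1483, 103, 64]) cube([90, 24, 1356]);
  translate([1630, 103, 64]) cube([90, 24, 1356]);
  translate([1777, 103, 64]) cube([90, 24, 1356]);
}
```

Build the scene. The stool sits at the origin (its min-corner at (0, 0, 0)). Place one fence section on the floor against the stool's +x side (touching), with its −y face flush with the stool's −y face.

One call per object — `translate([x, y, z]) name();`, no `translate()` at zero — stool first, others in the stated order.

stool();
translate([302, 0, 0]) fence_section();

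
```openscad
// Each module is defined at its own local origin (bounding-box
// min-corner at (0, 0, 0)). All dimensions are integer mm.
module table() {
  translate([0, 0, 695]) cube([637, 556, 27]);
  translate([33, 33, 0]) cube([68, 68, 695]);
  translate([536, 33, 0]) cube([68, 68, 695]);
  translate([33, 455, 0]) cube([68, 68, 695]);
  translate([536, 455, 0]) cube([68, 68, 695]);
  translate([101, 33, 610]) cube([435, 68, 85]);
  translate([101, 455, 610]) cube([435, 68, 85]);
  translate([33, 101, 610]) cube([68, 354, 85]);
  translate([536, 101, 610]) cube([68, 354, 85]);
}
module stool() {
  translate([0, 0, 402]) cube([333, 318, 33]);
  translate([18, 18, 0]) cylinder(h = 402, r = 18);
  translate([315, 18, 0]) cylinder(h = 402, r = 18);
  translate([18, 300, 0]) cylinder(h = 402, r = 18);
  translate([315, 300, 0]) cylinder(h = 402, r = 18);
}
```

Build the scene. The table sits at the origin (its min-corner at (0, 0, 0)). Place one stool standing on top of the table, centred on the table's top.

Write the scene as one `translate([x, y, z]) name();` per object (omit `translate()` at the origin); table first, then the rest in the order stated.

table();
translate([152, 119, 722]) stool();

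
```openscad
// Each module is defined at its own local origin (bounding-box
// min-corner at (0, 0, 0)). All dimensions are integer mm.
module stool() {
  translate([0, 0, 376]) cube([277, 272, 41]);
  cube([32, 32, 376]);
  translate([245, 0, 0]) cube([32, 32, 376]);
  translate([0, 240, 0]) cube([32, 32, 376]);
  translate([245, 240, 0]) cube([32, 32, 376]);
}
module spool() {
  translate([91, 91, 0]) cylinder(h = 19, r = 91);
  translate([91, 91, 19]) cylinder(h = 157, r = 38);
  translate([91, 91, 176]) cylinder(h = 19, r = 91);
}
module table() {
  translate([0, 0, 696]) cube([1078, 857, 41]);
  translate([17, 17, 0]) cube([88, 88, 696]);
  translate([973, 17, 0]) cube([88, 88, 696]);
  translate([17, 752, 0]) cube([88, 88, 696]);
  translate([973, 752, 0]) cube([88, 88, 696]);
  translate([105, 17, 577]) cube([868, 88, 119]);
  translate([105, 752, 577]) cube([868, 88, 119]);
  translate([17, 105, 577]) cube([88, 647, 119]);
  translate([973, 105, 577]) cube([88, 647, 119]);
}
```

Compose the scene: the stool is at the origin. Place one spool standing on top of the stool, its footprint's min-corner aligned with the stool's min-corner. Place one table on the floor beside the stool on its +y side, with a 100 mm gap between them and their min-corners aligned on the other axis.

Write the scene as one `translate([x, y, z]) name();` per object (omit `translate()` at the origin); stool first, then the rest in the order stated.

stool();
translate([0, 0, 417]) spool();
translate([0, 372, 0]) table();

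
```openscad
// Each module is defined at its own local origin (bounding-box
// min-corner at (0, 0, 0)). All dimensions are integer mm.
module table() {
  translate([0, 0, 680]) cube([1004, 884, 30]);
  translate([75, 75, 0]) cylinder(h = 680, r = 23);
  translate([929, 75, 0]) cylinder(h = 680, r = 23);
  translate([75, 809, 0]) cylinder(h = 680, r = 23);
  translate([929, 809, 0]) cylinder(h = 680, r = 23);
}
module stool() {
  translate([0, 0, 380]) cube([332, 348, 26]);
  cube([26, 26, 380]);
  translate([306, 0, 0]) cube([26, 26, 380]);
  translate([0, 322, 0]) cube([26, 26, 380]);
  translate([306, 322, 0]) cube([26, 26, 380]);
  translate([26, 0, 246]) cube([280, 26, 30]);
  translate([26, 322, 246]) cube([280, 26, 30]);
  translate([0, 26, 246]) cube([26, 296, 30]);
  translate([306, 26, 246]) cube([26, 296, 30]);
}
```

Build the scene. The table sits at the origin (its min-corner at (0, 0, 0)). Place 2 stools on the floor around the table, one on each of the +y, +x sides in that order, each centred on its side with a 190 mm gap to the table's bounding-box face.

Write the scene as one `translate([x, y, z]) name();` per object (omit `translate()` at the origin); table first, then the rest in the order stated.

table();
translate([336, 1074, 0]) stool();
translate([1194, 268, 0]) stool();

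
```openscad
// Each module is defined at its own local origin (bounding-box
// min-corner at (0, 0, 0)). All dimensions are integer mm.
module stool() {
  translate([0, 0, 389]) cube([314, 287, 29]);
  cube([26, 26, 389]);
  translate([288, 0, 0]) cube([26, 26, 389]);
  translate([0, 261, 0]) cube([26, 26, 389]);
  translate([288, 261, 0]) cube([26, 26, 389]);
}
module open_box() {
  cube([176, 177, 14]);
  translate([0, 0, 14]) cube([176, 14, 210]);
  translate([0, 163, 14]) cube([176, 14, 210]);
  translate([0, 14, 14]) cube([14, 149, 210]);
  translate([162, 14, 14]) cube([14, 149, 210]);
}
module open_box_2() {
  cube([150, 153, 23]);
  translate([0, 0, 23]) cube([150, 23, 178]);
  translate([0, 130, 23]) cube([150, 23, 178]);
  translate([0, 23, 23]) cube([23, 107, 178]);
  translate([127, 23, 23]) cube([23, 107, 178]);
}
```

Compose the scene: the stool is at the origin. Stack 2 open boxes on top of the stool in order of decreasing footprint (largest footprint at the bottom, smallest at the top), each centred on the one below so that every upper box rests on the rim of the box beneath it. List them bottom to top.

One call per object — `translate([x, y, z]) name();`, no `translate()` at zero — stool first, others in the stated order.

stool();
translate([69, 55, 418]) open_box();
translate([82, 67, 642]) open_box_2();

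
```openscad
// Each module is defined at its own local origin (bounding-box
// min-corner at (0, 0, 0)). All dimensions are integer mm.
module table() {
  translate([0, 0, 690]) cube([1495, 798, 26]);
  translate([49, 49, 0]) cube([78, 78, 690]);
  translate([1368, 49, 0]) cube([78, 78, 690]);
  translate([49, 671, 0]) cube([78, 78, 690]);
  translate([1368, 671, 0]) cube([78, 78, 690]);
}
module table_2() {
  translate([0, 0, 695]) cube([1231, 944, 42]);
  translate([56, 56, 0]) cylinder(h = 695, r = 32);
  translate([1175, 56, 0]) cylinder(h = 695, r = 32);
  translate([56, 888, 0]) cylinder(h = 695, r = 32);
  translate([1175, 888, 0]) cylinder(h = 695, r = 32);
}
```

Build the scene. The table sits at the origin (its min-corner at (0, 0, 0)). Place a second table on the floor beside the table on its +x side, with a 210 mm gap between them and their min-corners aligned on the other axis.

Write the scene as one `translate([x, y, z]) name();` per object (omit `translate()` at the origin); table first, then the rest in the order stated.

table();
translate([1705, 0, 0]) table_2();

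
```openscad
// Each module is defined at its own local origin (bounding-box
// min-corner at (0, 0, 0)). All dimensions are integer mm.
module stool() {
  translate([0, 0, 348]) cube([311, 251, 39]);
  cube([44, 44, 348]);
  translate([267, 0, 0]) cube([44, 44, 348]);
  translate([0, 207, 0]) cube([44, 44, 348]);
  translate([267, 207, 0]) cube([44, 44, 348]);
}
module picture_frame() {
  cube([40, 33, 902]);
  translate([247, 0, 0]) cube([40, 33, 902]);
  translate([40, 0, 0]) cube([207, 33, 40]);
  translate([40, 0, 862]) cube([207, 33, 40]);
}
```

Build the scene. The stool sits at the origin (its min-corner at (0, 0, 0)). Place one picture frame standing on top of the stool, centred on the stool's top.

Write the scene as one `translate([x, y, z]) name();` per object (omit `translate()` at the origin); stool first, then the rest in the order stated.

stool();
translate([12, 109, 387]) picture_frame();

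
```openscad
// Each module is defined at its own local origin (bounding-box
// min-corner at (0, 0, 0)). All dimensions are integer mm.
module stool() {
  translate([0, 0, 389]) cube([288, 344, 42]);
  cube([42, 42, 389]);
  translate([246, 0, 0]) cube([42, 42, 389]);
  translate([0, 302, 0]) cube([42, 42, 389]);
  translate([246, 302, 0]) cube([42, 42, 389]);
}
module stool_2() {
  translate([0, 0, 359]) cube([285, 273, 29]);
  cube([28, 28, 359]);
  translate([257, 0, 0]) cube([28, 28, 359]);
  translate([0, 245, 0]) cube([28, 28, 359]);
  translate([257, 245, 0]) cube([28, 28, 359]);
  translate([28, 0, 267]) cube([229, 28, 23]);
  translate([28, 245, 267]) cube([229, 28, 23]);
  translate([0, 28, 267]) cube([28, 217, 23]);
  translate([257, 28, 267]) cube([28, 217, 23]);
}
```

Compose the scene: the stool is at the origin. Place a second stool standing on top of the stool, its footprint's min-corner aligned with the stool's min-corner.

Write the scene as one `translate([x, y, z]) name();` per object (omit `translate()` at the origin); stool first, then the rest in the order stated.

stool();
translate([0, 0, 431]) stool_2();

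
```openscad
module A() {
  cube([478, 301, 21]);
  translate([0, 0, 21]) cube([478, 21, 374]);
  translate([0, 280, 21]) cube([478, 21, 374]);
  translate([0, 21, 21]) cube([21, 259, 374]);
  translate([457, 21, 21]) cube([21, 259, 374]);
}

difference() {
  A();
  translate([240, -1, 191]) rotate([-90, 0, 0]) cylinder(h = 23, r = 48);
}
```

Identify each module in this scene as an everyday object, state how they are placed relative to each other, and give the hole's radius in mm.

A is an open box. The open box has a circular hole through its front wall. The hole's radius is 48 mm.

The subtracted cylinder has r = 48 mm.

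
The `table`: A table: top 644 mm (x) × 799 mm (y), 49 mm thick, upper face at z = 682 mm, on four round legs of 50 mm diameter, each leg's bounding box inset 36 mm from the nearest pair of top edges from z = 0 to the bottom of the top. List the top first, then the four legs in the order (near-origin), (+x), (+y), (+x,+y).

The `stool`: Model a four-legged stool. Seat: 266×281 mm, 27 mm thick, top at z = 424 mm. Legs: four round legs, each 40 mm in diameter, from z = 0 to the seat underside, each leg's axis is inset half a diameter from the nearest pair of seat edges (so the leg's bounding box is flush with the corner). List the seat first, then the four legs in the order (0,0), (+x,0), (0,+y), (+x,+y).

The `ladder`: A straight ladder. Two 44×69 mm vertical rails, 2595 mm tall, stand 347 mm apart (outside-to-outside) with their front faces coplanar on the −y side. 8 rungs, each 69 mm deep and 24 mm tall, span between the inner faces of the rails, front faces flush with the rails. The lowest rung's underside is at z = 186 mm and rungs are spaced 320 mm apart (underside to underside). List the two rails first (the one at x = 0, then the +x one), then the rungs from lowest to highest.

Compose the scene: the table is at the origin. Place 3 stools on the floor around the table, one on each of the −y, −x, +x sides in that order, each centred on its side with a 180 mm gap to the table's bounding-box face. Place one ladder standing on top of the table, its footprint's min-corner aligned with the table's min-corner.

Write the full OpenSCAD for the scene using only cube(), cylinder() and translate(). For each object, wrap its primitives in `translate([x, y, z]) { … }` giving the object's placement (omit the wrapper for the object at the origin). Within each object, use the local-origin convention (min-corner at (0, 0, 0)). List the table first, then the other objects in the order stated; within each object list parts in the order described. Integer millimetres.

translate([0, 0, 633]) cube([644, 799, 49]);
translate([61, 61, 0]) cylinder(h = 633, r = 25);
translate([583, 61, 0]) cylinder(h = 633, r = 25);
translate([61, 738, 0]) cylinder(h = 633, r = 25);
translate([583, 738, 0]) cylinder(h = 633, r = 25);
translate([189, -461, 0]) {
  translate([0, 0, 397]) cube([266, 281, 27]);
  translate([20, 20, 0]) cylinder(h = 397, r = 20);
  translate([246, 20, 0]) cylinder(h = 397, r = 20);
  translate([20, 261, 0]) cylinder(h = 397, r = 20);
  translate([246, 261, 0]) cylinder(h = 397, r = 20);
}
translate([-446, 259, 0]) {
  translate([0, 0, 397]) cube([266, 281, 27]);
  translate([20, 20, 0]) cylinder(h = 397, r = 20);
  translate([246, 20, 0]) cylinder(h = 397, r = 20);
  translate([20, 261, 0]) cylinder(h = 397, r = 20);
  translate([246, 261, 0]) cylinder(h = 397, r = 20);
}
translate([824, 259, 0]) {
  translate([0, 0, 397]) cube([266, 281, 27]);
  translate([20, 20, 0]) cylinder(h = 397, r = 20);
  translate([246, 20, 0]) cylinder(h = 397, r = 20);
  translate([20, 261, 0]) cylinder(h = 397, r = 20);
  translate([246, 261, 0]) cylinder(h = 397, r = 20);
}
translate([0, 0, 682]) {
  cube([44, 69, 2595]);
  translate([303, 0, 0]) cube([44, 69, 2595]);
  translate([44, 0, 186]) cube([259, 69, 24]);
  translate([44, 0, 506]) cube([259, 69, 24]);
  translate([44, 0, 826]) cube([259, 69, 24]);
  translate([44, 0, 1146]) cube([259, 69, 24]);
  translate([44, 0, 1466]) cube([259, 69, 24]);
  translate([44, 0, 1786]) cube([259, 69, 24]);
  translate([44, 0, 2106]) cube([259, 69, 24]);
  translate([44, 0, 2426]) cube([259, 69, 24]);
}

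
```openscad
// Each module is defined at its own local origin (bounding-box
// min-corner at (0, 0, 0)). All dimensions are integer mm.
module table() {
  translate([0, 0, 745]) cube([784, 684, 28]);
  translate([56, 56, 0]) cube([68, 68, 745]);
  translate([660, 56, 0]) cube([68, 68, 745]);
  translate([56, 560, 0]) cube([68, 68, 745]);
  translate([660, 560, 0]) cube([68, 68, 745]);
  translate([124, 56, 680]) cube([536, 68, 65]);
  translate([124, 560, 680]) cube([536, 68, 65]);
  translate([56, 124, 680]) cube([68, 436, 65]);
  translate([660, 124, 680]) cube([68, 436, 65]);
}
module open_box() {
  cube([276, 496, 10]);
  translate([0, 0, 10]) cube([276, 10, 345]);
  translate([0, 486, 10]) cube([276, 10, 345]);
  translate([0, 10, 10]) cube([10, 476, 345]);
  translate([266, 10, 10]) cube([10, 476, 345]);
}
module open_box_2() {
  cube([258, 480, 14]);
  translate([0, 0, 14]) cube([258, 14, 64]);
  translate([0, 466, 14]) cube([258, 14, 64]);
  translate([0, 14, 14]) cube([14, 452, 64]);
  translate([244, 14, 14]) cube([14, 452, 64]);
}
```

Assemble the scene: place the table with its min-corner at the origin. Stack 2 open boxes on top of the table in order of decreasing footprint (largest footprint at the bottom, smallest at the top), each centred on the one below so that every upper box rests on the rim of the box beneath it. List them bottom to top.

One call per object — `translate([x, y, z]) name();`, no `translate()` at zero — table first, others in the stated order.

table();
translate([254, 94, 773]) open_box();
translate([263, 102, 1128]) open_box_2();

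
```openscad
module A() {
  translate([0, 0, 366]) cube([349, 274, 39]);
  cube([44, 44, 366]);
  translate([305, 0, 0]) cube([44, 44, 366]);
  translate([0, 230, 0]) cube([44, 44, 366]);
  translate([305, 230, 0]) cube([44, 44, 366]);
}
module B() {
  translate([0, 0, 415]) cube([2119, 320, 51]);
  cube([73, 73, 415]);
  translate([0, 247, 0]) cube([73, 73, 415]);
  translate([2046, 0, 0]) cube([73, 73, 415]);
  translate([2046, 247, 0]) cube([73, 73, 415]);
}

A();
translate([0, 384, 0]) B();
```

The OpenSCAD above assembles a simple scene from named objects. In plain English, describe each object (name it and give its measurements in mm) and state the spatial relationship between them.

A is a four-legged stool. The seat is 349×274 mm, 39 mm thick, top at z = 405 mm. It stands on four square legs, each 44×44 mm in cross-section, from z = 0 to the seat underside, each flush with a corner of the seat.

B is a bench: a 2119×320 mm seat slab, 51 mm thick, top at z = 466 mm, on four 73×73 mm square legs flush with the seat corners and standing on z = 0.

The bench is on the floor beside the stool on its +y side.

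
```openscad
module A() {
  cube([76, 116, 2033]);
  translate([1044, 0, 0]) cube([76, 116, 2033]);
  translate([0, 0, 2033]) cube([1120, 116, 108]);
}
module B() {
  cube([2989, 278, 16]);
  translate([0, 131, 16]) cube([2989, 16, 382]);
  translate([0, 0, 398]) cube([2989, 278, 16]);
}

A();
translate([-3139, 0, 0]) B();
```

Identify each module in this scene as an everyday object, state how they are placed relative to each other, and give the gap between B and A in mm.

The I-beam's nearest face is 150 mm from the door frame's −x face.

A is a door frame. B is an I-beam. The I-beam is on the floor beside the door frame on its −x side. The gap between the I-beam and the door frame is 150 mm.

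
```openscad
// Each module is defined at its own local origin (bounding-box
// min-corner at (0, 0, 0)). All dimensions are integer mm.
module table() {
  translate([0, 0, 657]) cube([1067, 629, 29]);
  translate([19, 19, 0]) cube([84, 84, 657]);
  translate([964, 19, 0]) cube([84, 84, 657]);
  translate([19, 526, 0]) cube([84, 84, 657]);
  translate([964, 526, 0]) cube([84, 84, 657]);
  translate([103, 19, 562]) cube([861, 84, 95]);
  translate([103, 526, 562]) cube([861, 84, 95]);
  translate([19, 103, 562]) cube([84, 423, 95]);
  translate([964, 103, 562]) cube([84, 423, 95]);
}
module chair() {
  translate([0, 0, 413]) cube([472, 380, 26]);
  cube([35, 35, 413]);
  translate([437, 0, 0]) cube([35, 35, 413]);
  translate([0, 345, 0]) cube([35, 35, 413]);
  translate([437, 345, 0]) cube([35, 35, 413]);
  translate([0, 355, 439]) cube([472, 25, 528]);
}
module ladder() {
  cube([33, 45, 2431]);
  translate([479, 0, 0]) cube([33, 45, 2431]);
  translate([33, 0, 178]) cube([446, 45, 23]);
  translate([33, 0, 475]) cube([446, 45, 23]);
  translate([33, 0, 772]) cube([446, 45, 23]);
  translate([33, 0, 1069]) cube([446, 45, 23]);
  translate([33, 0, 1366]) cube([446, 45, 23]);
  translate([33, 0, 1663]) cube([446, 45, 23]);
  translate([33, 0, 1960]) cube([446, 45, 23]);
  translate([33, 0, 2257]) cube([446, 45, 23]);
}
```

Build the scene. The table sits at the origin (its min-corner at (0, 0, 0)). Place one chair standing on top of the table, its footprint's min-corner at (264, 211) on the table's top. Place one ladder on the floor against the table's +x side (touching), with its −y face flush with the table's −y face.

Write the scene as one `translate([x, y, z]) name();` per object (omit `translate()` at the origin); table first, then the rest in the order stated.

table();
translate([264, 211, 686]) chair();
translate([1067, 0, 0]) ladder();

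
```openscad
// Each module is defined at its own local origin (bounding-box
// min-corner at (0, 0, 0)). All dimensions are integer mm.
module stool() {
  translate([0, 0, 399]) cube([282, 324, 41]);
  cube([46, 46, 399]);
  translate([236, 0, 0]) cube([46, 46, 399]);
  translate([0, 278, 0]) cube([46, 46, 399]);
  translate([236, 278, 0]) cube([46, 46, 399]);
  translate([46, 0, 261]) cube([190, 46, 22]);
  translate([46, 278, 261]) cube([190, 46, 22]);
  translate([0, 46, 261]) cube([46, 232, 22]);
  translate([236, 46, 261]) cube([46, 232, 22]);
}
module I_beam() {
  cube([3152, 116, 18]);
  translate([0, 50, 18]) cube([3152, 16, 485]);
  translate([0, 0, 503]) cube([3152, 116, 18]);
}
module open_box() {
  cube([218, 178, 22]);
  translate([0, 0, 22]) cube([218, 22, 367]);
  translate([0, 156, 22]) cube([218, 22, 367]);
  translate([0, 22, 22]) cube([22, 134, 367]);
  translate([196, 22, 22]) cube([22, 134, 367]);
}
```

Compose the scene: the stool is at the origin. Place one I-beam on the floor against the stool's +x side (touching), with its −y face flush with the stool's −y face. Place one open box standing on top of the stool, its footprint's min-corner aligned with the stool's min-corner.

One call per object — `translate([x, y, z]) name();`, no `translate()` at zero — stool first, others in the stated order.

stool();
translate([282, 0, 0]) I_beam();
translate([0, 0, 440]) open_box();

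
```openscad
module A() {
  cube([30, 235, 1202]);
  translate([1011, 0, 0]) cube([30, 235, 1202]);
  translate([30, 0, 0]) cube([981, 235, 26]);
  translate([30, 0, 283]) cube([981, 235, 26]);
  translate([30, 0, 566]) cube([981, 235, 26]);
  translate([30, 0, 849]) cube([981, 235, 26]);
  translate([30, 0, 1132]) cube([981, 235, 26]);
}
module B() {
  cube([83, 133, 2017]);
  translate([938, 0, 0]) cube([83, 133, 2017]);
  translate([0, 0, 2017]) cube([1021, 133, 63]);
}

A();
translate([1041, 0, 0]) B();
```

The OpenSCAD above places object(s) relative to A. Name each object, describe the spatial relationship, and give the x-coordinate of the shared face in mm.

A is a bookshelf. B is a door frame. The door frame is against the bookshelf's +x side, with their −y faces flush. The x-coordinate of the shared face is 1041 mm.

The bookshelf's +x face and the door frame's −x face are both at x = 1041 mm.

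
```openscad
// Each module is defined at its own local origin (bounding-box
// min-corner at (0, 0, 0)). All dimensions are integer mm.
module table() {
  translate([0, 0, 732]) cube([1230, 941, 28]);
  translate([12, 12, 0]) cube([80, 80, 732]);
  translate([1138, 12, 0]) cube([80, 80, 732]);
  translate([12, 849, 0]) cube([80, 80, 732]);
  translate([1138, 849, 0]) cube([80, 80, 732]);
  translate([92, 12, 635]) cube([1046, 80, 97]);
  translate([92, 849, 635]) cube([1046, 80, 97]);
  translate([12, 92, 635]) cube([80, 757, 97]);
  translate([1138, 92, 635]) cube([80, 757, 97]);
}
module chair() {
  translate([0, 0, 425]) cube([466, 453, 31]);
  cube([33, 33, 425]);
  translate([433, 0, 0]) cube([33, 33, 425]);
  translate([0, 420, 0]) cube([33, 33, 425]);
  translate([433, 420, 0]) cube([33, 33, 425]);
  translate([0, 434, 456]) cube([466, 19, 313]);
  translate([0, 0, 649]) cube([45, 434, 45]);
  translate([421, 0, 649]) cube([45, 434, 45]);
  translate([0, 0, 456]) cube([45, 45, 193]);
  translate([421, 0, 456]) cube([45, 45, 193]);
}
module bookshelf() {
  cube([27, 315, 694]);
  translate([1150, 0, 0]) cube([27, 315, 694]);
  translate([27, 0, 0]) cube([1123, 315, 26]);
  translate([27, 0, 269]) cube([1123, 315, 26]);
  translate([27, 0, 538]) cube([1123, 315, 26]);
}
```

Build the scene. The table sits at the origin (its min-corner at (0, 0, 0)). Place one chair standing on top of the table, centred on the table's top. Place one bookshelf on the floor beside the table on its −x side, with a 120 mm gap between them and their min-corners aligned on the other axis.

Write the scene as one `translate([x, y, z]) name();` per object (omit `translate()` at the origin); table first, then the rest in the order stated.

table();
translate([382, 244, 760]) chair();
translate([-1297, 0, 0]) bookshelf();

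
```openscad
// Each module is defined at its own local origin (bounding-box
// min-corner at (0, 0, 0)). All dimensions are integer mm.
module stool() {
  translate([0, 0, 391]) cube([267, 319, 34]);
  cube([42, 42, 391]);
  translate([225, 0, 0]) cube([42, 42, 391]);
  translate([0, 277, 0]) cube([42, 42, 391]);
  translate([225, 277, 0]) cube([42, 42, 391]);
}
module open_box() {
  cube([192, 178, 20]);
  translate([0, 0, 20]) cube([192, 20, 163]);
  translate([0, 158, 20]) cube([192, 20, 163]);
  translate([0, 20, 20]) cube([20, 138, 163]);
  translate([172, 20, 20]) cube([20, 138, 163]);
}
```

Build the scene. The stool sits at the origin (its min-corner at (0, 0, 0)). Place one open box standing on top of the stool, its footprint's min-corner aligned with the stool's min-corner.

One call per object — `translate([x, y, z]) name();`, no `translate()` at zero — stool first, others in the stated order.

stool();
translate([0, 0, 425]) open_box();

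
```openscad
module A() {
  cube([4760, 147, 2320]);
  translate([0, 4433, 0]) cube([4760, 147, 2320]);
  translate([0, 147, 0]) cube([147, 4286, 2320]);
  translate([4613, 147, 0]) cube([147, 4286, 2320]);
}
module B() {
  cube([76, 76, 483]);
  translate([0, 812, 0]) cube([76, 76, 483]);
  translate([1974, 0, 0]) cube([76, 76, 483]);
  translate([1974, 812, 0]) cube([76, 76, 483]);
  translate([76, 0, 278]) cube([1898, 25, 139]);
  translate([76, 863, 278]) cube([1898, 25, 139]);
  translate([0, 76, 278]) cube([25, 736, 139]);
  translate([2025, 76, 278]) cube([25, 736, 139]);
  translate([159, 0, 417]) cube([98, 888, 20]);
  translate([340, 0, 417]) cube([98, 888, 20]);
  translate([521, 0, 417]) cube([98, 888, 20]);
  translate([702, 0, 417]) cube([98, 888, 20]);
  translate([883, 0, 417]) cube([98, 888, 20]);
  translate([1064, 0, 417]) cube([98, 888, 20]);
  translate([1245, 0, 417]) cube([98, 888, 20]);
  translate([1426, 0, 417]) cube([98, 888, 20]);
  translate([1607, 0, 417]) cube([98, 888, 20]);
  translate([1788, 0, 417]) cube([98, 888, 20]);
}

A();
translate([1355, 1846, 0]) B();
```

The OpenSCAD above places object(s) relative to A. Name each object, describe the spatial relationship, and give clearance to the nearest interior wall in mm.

Clearances: x = 1208, y = 1699; minimum 1208 mm.

A is a house frame. B is a bed frame. The bed frame sits inside the house frame, centred. The clearance to the nearest interior wall is 1208 mm.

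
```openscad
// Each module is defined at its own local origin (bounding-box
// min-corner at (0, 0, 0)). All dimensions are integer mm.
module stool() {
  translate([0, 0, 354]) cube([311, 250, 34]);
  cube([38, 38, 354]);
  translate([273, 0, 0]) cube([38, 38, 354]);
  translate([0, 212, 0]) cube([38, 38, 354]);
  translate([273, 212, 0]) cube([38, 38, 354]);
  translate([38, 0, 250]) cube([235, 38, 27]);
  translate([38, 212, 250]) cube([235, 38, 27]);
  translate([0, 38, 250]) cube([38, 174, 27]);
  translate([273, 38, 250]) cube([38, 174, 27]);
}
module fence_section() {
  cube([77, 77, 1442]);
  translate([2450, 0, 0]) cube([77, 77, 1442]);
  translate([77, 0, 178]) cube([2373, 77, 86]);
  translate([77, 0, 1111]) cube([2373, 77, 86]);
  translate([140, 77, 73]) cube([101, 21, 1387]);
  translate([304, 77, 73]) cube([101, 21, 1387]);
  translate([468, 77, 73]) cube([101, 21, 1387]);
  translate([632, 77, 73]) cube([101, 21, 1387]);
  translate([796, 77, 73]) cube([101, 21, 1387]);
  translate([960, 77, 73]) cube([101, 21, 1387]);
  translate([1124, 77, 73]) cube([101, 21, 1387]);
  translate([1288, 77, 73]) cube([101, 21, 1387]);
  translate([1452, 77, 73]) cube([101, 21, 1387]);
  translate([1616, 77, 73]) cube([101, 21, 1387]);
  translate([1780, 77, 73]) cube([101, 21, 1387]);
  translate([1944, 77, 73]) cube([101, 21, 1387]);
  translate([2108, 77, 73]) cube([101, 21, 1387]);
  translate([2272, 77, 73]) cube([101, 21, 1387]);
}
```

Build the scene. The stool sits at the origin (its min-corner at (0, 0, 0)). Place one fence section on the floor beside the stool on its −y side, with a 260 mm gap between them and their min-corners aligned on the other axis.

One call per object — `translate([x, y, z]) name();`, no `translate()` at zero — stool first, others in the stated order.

stool();
translate([0, -358, 0]) fence_section();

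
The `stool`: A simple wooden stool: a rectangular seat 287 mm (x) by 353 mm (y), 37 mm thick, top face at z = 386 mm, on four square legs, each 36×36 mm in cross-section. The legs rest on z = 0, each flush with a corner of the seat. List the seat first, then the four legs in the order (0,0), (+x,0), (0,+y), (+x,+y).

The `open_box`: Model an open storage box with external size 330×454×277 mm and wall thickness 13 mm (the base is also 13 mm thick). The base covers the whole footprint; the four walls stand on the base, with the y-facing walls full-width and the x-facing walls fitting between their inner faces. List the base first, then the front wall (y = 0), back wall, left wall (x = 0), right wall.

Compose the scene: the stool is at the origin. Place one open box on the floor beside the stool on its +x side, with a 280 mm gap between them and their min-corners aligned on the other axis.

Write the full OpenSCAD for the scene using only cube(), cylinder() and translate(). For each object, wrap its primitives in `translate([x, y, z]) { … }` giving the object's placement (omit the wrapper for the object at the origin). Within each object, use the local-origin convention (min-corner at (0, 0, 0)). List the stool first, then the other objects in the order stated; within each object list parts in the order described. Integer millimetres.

translate([0, 0, 349]) cube([287, 353, 37]);
cube([36, 36, 349]);
translate([251, 0, 0]) cube([36, 36, 349]);
translate([0, 317, 0]) cube([36, 36, 349]);
translate([251, 317, 0]) cube([36, 36, 349]);
translate([567, 0, 0]) {
  cube([330, 454, 13]);
  translate([0, 0, 13]) cube([330, 13, 264]);
  translate([0, 441, 13]) cube([330, 13, 264]);
  translate([0, 13, 13]) cube([13, 428, 264]);
  translate([317, 13, 13]) cube([13, 428, 264]);
}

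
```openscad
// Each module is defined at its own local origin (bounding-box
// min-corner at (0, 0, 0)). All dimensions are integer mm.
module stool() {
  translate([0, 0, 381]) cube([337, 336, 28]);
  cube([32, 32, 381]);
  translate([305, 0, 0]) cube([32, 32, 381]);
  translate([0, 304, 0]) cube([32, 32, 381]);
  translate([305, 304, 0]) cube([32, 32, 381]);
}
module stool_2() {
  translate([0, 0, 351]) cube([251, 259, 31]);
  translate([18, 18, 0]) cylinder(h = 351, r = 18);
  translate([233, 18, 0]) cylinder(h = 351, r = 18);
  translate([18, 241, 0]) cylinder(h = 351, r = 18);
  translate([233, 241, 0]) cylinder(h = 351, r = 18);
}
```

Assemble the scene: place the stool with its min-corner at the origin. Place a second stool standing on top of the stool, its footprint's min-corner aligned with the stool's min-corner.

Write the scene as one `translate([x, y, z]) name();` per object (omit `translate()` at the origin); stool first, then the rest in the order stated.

stool();
translate([0, 0, 409]) stool_2();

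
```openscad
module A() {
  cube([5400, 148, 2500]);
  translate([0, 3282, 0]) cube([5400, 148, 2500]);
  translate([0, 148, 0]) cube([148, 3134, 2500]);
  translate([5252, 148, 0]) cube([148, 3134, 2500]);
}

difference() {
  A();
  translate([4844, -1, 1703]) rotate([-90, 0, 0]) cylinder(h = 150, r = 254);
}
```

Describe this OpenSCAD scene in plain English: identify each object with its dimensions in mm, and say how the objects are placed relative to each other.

A is the wall frame of a small rectangular building: four walls, each 2500 mm tall and 148 mm thick, enclosing a footprint 5400 mm (x) by 3430 mm (y) outside-to-outside, with no floor or roof. The front and back walls (the −y and +y sides) span the full width; the two side walls fit between them.

The house frame has a circular hole of radius 254 mm through its front wall, centred at (x = 4844, z = 1703).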